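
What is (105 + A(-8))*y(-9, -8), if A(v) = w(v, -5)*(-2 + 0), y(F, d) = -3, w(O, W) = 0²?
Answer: -315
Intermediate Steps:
w(O, W) = 0
A(v) = 0 (A(v) = 0*(-2 + 0) = 0*(-2) = 0)
(105 + A(-8))*y(-9, -8) = (105 + 0)*(-3) = 105*(-3) = -315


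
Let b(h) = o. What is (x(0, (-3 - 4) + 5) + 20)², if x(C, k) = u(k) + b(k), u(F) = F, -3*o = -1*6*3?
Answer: 576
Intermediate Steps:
o = 6 (o = -(-1*6)*3/3 = -(-2)*3 = -⅓*(-18) = 6)
b(h) = 6
x(C, k) = 6 + k (x(C, k) = k + 6 = 6 + k)
(x(0, (-3 - 4) + 5) + 20)² = ((6 + ((-3 - 4) + 5)) + 20)² = ((6 + (-7 + 5)) + 20)² = ((6 - 2) + 20)² = (4 + 20)² = 24² = 576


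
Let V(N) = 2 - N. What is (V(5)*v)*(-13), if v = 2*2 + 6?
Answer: 390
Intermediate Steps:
v = 10 (v = 4 + 6 = 10)
(V(5)*v)*(-13) = ((2 - 1*5)*10)*(-13) = ((2 - 5)*10)*(-13) = -3*10*(-13) = -30*(-13) = 390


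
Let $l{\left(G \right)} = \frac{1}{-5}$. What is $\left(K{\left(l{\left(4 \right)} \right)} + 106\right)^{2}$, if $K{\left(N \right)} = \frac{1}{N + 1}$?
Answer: $\frac{184041}{16} \approx 11503.0$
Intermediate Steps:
$l{\left(G \right)} = - \frac{1}{5}$
$K{\left(N \right)} = \frac{1}{1 + N}$
$\left(K{\left(l{\left(4 \right)} \right)} + 106\right)^{2} = \left(\frac{1}{1 - \frac{1}{5}} + 106\right)^{2} = \left(\frac{1}{\frac{4}{5}} + 106\right)^{2} = \left(\frac{5}{4} + 106\right)^{2} = \left(\frac{429}{4}\right)^{2} = \frac{184041}{16}$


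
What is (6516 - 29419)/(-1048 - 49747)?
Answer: 22903/50795 ≈ 0.45089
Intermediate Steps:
(6516 - 29419)/(-1048 - 49747) = -22903/(-50795) = -22903*(-1/50795) = 22903/50795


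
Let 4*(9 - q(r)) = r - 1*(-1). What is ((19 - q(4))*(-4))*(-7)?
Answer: 315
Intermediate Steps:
q(r) = 35/4 - r/4 (q(r) = 9 - (r - 1*(-1))/4 = 9 - (r + 1)/4 = 9 - (1 + r)/4 = 9 + (-¼ - r/4) = 35/4 - r/4)
((19 - q(4))*(-4))*(-7) = ((19 - (35/4 - ¼*4))*(-4))*(-7) = ((19 - (35/4 - 1))*(-4))*(-7) = ((19 - 1*31/4)*(-4))*(-7) = ((19 - 31/4)*(-4))*(-7) = ((45/4)*(-4))*(-7) = -45*(-7) = 315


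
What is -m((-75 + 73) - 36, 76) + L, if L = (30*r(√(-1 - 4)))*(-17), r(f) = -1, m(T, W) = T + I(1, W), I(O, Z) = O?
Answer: 547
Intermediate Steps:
m(T, W) = 1 + T (m(T, W) = T + 1 = 1 + T)
L = 510 (L = (30*(-1))*(-17) = -30*(-17) = 510)
-m((-75 + 73) - 36, 76) + L = -(1 + ((-75 + 73) - 36)) + 510 = -(1 + (-2 - 36)) + 510 = -(1 - 38) + 510 = -1*(-37) + 510 = 37 + 510 = 547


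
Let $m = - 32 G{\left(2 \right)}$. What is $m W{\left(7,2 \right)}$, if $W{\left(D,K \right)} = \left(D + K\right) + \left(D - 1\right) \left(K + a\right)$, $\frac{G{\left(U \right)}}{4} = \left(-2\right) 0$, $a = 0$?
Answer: $0$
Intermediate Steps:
$G{\left(U \right)} = 0$ ($G{\left(U \right)} = 4 \left(\left(-2\right) 0\right) = 4 \cdot 0 = 0$)
$W{\left(D,K \right)} = D + K + K \left(-1 + D\right)$ ($W{\left(D,K \right)} = \left(D + K\right) + \left(D - 1\right) \left(K + 0\right) = \left(D + K\right) + \left(-1 + D\right) K = \left(D + K\right) + K \left(-1 + D\right) = D + K + K \left(-1 + D\right)$)
$m = 0$ ($m = \left(-32\right) 0 = 0$)
$m W{\left(7,2 \right)} = 0 \cdot 7 \left(1 + 2\right) = 0 \cdot 7 \cdot 3 = 0 \cdot 21 = 0$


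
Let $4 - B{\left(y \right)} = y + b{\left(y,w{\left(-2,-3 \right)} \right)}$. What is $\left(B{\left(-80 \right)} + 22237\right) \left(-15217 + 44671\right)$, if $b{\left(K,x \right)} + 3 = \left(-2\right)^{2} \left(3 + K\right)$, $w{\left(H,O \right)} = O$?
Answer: $666602928$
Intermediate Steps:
$b{\left(K,x \right)} = 9 + 4 K$ ($b{\left(K,x \right)} = -3 + \left(-2\right)^{2} \left(3 + K\right) = -3 + 4 \left(3 + K\right) = -3 + \left(12 + 4 K\right) = 9 + 4 K$)
$B{\left(y \right)} = -5 - 5 y$ ($B{\left(y \right)} = 4 - \left(y + \left(9 + 4 y\right)\right) = 4 - \left(9 + 5 y\right) = -5 - 5 y$)
$\left(B{\left(-80 \right)} + 22237\right) \left(-15217 + 44671\right) = \left(\left(-5 - -400\right) + 22237\right) \left(-15217 + 44671\right) = \left(\left(-5 + 400\right) + 22237\right) 29454 = \left(395 + 22237\right) 29454 = 22632 \cdot 29454 = 666602928$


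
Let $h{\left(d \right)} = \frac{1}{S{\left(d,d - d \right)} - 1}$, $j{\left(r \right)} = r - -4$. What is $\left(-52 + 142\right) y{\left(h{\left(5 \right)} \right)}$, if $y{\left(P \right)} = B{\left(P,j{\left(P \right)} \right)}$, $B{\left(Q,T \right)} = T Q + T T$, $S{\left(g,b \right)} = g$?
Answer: $\frac{6885}{4} \approx 1721.3$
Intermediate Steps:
$j{\left(r \right)} = 4 + r$ ($j{\left(r \right)} = r + 4 = 4 + r$)
$h{\left(d \right)} = \frac{1}{-1 + d}$ ($h{\left(d \right)} = \frac{1}{d - 1} = \frac{1}{-1 + d}$)
$B{\left(Q,T \right)} = T^{2} + Q T$ ($B{\left(Q,T \right)} = Q T + T^{2} = T^{2} + Q T$)
$y{\left(P \right)} = \left(4 + P\right) \left(4 + 2 P\right)$ ($y{\left(P \right)} = \left(4 + P\right) \left(P + \left(4 + P\right)\right) = \left(4 + P\right) \left(4 + 2 P\right)$)
$\left(-52 + 142\right) y{\left(h{\left(5 \right)} \right)} = \left(-52 + 142\right) 2 \left(2 + \frac{1}{-1 + 5}\right) \left(4 + \frac{1}{-1 + 5}\right) = 90 \cdot 2 \left(2 + \frac{1}{4}\right) \left(4 + \frac{1}{4}\right) = 90 \cdot 2 \cdot \frac{9}{4} \cdot \frac{17}{4} = 90 \cdot \frac{153}{8} = \frac{6885}{4}$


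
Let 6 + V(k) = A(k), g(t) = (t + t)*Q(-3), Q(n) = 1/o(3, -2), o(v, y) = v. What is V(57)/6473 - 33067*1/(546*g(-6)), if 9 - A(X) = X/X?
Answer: 214047059/14137032 ≈ 15.141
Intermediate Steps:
A(X) = 8 (A(X) = 9 - X/X = 9 - 1*1 = 9 - 1 = 8)
Q(n) = ⅓ (Q(n) = 1/3 = ⅓)
g(t) = 2*t/3 (g(t) = (t + t)*(⅓) = (2*t)*(⅓) = 2*t/3)
V(k) = 2 (V(k) = -6 + 8 = 2)
V(57)/6473 - 33067*1/(546*g(-6)) = 2/6473 - 33067/(-52*(-6)/3*(-21)) = 2*(1/6473) - 33067/(-26*(-4)*(-21)) = 2/6473 - 33067/(104*(-21)) = 2/6473 - 33067/(-2184) = 2/6473 - 33067*(-1/2184) = 2/6473 + 33067/2184 = 214047059/14137032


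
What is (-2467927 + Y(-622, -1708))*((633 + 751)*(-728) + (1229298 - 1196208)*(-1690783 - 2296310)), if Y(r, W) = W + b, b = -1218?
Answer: 325989309486768466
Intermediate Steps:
Y(r, W) = -1218 + W (Y(r, W) = W - 1218 = -1218 + W)
(-2467927 + Y(-622, -1708))*((633 + 751)*(-728) + (1229298 - 1196208)*(-1690783 - 2296310)) = (-2467927 + (-1218 - 1708))*((633 + 751)*(-728) + (1229298 - 1196208)*(-1690783 - 2296310)) = (-2467927 - 2926)*(1384*(-728) + 33090*(-3987093)) = -2470853*(-1007552 - 131932907370) = -2470853*(-131933914922) = 325989309486768466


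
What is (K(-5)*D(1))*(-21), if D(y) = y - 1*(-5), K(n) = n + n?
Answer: 1260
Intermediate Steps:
K(n) = 2*n
D(y) = 5 + y (D(y) = y + 5 = 5 + y)
(K(-5)*D(1))*(-21) = ((2*(-5))*(5 + 1))*(-21) = -10*6*(-21) = -60*(-21) = 1260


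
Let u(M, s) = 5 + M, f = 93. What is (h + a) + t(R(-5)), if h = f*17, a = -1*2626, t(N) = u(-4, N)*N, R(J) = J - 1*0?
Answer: -1050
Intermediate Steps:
R(J) = J (R(J) = J + 0 = J)
t(N) = N (t(N) = (5 - 4)*N = 1*N = N)
a = -2626
h = 1581 (h = 93*17 = 1581)
(h + a) + t(R(-5)) = (1581 - 2626) - 5 = -1045 - 5 = -1050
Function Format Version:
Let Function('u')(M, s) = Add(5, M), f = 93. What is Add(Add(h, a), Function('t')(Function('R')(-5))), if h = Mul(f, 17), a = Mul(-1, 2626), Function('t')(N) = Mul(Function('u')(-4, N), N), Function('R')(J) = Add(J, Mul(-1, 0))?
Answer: -1050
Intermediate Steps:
Function('R')(J) = J (Function('R')(J) = Add(J, 0) = J)
Function('t')(N) = N (Function('t')(N) = Mul(Add(5, -4), N) = Mul(1, N) = N)
a = -2626
h = 1581 (h = Mul(93, 17) = 1581)
Add(Add(h, a), Function('t')(Function('R')(-5))) = Add(Add(1581, -2626), -5) = Add(-1045, -5) = -1050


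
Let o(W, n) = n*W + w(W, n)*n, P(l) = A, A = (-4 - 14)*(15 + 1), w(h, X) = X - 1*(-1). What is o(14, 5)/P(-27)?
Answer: -25/72 ≈ -0.34722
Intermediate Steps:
w(h, X) = 1 + X (w(h, X) = X + 1 = 1 + X)
A = -288 (A = -18*16 = -288)
P(l) = -288
o(W, n) = W*n + n*(1 + n) (o(W, n) = n*W + (1 + n)*n = W*n + n*(1 + n))
o(14, 5)/P(-27) = (5*(1 + 14 + 5))/(-288) = (5*20)*(-1/288) = 100*(-1/288) = -25/72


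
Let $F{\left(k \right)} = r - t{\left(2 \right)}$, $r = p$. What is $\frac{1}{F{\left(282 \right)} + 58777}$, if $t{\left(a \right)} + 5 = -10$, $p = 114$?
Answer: $\frac{1}{58906} \approx 1.6976 \cdot 10^{-5}$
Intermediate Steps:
$r = 114$
$t{\left(a \right)} = -15$ ($t{\left(a \right)} = -5 - 10 = -15$)
$F{\left(k \right)} = 129$ ($F{\left(k \right)} = 114 - -15 = 114 + 15 = 129$)
$\frac{1}{F{\left(282 \right)} + 58777} = \frac{1}{129 + 58777} = \frac{1}{58906}$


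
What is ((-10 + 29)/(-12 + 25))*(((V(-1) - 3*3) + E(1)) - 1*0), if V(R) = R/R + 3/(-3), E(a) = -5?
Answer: -266/13 ≈ -20.462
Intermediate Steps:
V(R) = 0 (V(R) = 1 + 3*(-1/3) = 1 - 1 = 0)
((-10 + 29)/(-12 + 25))*(((V(-1) - 3*3) + E(1)) - 1*0) = ((-10 + 29)/(-12 + 25))*(((0 - 3*3) - 5) - 1*0) = (19/13)*(((0 - 9) - 5) + 0) = (19*(1/13))*((-9 - 5) + 0) = 19*(-14 + 0)/13 = (19/13)*(-14) = -266/13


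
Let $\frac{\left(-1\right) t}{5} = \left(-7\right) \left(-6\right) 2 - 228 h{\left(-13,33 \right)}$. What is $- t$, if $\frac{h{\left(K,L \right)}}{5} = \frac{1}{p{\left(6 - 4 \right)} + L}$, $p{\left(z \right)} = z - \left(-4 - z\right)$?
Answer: $\frac{11520}{41} \approx 280.98$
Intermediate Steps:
$p{\left(z \right)} = 4 + 2 z$ ($p{\left(z \right)} = z + \left(4 + z\right) = 4 + 2 z$)
$h{\left(K,L \right)} = \frac{5}{8 + L}$ ($h{\left(K,L \right)} = \frac{5}{\left(4 + 2 \left(6 - 4\right)\right) + L} = \frac{5}{\left(4 + 2 \cdot 2\right) + L} = \frac{5}{\left(4 + 4\right) + L} = \frac{5}{8 + L}$)
$t = - \frac{11520}{41}$ ($t = - 5 \left(\left(-7\right) \left(-6\right) 2 - 228 \frac{5}{8 + 33}\right) = - 5 \left(42 \cdot 2 - 228 \cdot \frac{5}{41}\right) = - 5 \left(84 - 228 \cdot 5 \cdot \frac{1}{41}\right) = - 5 \left(84 - \frac{1140}{41}\right) = \left(-5\right) \frac{2304}{41} = - \frac{11520}{41} \approx -280.98$)
$- t = \left(-1\right) \left(- \frac{11520}{41}\right) = \frac{11520}{41}$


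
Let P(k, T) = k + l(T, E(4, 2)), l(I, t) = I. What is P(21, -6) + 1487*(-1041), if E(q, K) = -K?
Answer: -1547952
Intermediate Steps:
P(k, T) = T + k (P(k, T) = k + T = T + k)
P(21, -6) + 1487*(-1041) = (-6 + 21) + 1487*(-1041) = 15 - 1547967 = -1547952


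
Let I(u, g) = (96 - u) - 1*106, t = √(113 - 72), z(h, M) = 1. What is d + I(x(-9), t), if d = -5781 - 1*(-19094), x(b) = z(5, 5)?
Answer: 13302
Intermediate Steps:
x(b) = 1
t = √41 ≈ 6.4031
d = 13313 (d = -5781 + 19094 = 13313)
I(u, g) = -10 - u (I(u, g) = (96 - u) - 106 = -10 - u)
d + I(x(-9), t) = 13313 + (-10 - 1*1) = 13313 + (-10 - 1) = 13313 - 11 = 13302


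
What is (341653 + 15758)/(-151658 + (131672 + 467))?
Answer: -357411/19519 ≈ -18.311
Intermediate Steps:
(341653 + 15758)/(-151658 + (131672 + 467)) = 357411/(-151658 + 132139) = 357411/(-19519) = 357411*(-1/19519) = -357411/19519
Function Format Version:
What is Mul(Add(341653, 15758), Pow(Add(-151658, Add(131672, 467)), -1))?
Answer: Rational(-357411, 19519) ≈ -18.311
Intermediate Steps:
Mul(Add(341653, 15758), Pow(Add(-151658, Add(131672, 467)), -1)) = Mul(357411, Pow(Add(-151658, 132139), -1)) = Mul(357411, Pow(-19519, -1)) = Mul(357411, Rational(-1, 19519)) = Rational(-357411, 19519)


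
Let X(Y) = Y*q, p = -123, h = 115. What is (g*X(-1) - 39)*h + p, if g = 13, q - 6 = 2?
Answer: -16568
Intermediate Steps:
q = 8 (q = 6 + 2 = 8)
X(Y) = 8*Y (X(Y) = Y*8 = 8*Y)
(g*X(-1) - 39)*h + p = (13*(8*(-1)) - 39)*115 - 123 = (13*(-8) - 39)*115 - 123 = (-104 - 39)*115 - 123 = -143*115 - 123 = -16445 - 123 = -16568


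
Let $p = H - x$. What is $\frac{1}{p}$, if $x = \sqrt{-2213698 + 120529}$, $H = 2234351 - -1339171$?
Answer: $\frac{1191174}{4256687192551} + \frac{i \sqrt{2093169}}{12770061577653} \approx 2.7984 \cdot 10^{-7} + 1.1329 \cdot 10^{-10} i$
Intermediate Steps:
$H = 3573522$ ($H = 2234351 + 1339171 = 3573522$)
$x = i \sqrt{2093169}$ ($x = \sqrt{-2093169} = i \sqrt{2093169} \approx 1446.8 i$)
$p = 3573522 - i \sqrt{2093169} \approx 3.5735 \cdot 10^{6} - 1446.8 i$
$\frac{1}{p} = \frac{1}{3573522 - i \sqrt{2093169}}$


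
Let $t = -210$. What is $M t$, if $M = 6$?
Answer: $-1260$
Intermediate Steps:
$M t = 6 \left(-210\right) = -1260$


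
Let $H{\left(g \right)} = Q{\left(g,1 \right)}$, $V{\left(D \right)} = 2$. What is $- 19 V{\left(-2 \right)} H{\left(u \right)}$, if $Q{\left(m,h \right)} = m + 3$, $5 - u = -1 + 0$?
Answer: $-342$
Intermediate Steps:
$u = 6$ ($u = 5 - \left(-1 + 0\right) = 5 - -1 = 5 + 1 = 6$)
$Q{\left(m,h \right)} = 3 + m$
$H{\left(g \right)} = 3 + g$
$- 19 V{\left(-2 \right)} H{\left(u \right)} = \left(-19\right) 2 \left(3 + 6\right) = \left(-38\right) 9 = -342$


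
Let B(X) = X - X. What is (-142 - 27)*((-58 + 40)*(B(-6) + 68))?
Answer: 206856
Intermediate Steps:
B(X) = 0
(-142 - 27)*((-58 + 40)*(B(-6) + 68)) = (-142 - 27)*((-58 + 40)*(0 + 68)) = -(-3042)*68 = -169*(-1224) = 206856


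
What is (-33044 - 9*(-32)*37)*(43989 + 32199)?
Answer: -1705696944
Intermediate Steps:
(-33044 - 9*(-32)*37)*(43989 + 32199) = (-33044 + 288*37)*76188 = (-33044 + 10656)*76188 = -22388*76188 = -1705696944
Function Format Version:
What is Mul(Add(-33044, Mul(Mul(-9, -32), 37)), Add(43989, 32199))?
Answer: -1705696944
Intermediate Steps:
Mul(Add(-33044, Mul(Mul(-9, -32), 37)), Add(43989, 32199)) = Mul(Add(-33044, Mul(288, 37)), 76188) = Mul(Add(-33044, 10656), 76188) = Mul(-22388, 76188) = -1705696944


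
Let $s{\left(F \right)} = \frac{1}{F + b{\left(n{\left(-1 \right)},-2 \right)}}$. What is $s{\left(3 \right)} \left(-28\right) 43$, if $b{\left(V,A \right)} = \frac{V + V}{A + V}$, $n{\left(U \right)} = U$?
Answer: $- \frac{3612}{11} \approx -328.36$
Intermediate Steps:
$b{\left(V,A \right)} = \frac{2 V}{A + V}$
$s{\left(F \right)} = \frac{1}{\frac{2}{3} + F}$ ($s{\left(F \right)} = \frac{1}{F + 2 \left(-1\right) \frac{1}{-2 - 1}} = \frac{1}{F + 2 \left(-1\right) \frac{1}{-3}} = \frac{1}{F + 2 \left(-1\right) \left(- \frac{1}{3}\right)} = \frac{1}{F + \frac{2}{3}} = \frac{1}{\frac{2}{3} + F}$)
$s{\left(3 \right)} \left(-28\right) 43 = \frac{3}{2 + 3 \cdot 3} \left(-28\right) 43 = \frac{3}{2 + 9} \left(-28\right) 43 = \frac{3}{11} \left(-28\right) 43 = \left(- \frac{84}{11}\right) 43 = - \frac{3612}{11}$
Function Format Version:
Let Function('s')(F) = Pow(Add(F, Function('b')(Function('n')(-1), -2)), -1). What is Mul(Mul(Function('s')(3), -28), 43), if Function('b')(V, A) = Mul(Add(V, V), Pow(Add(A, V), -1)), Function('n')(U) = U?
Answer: Rational(-3612, 11) ≈ -328.36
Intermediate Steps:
Function('b')(V, A) = Mul(2, V, Pow(Add(A, V), -1)) (Function('b')(V, A) = Mul(Mul(2, V), Pow(Add(A, V), -1)) = Mul(2, V, Pow(Add(A, V), -1)))
Function('s')(F) = Pow(Add(Rational(2, 3), F), -1) (Function('s')(F) = Pow(Add(F, Mul(2, -1, Pow(Add(-2, -1), -1))), -1) = Pow(Add(F, Mul(2, -1, Pow(-3, -1))), -1) = Pow(Add(F, Mul(2, -1, Rational(-1, 3))), -1) = Pow(Add(F, Rational(2, 3)), -1) = Pow(Add(Rational(2, 3), F), -1))
Mul(Mul(Function('s')(3), -28), 43) = Mul(Mul(Mul(3, Pow(Add(2, Mul(3, 3)), -1)), -28), 43) = Mul(Mul(Mul(3, Pow(Add(2, 9), -1)), -28), 43) = Mul(Mul(Mul(3, Pow(11, -1)), -28), 43) = Mul(Mul(Mul(3, Rational(1, 11)), -28), 43) = Mul(Mul(Rational(3, 11), -28), 43) = Mul(Rational(-84, 11), 43) = Rational(-3612, 11)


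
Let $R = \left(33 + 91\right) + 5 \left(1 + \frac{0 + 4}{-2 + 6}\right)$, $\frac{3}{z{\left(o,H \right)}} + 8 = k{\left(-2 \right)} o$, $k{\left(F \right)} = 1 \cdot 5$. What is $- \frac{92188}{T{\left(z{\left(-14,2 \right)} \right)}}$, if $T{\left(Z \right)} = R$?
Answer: $- \frac{46094}{67} \approx -687.97$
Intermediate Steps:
$k{\left(F \right)} = 5$
$z{\left(o,H \right)} = \frac{3}{-8 + 5 o}$
$R = 134$ ($R = 124 + 5 \left(1 + \frac{4}{4}\right) = 124 + 5 \left(1 + 4 \cdot \frac{1}{4}\right) = 124 + 5 \left(1 + 1\right) = 124 + 5 \cdot 2 = 124 + 10 = 134$)
$T{\left(Z \right)} = 134$
$- \frac{92188}{T{\left(z{\left(-14,2 \right)} \right)}} = - \frac{92188}{134} = \left(-92188\right) \frac{1}{134} = - \frac{46094}{67}$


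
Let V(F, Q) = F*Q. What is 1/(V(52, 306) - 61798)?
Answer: -1/45886 ≈ -2.1793e-5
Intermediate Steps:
1/(V(52, 306) - 61798) = 1/(52*306 - 61798) = 1/(15912 - 61798) = 1/(-45886) = -1/45886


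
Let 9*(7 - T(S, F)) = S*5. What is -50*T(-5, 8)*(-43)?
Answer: 189200/9 ≈ 21022.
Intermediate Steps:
T(S, F) = 7 - 5*S/9 (T(S, F) = 7 - S*5/9 = 7 - 5*S/9)
-50*T(-5, 8)*(-43) = -50*(7 - 5/9*(-5))*(-43) = -50*(7 + 25/9)*(-43) = -50*88/9*(-43) = -4400/9*(-43) = 189200/9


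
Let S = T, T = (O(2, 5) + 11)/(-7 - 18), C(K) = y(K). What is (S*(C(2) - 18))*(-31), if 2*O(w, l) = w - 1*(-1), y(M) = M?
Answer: -248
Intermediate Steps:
O(w, l) = ½ + w/2 (O(w, l) = (w - 1*(-1))/2 = (w + 1)/2 = (1 + w)/2 = ½ + w/2)
C(K) = K
T = -½ (T = ((½ + (½)*2) + 11)/(-7 - 18) = ((½ + 1) + 11)/(-25) = (3/2 + 11)*(-1/25) = (25/2)*(-1/25) = -½ ≈ -0.50000)
S = -½ ≈ -0.50000
(S*(C(2) - 18))*(-31) = -(2 - 18)/2*(-31) = -½*(-16)*(-31) = 8*(-31) = -248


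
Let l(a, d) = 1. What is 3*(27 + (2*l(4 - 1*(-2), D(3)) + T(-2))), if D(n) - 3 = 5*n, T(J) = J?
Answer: 81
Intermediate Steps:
D(n) = 3 + 5*n
3*(27 + (2*l(4 - 1*(-2), D(3)) + T(-2))) = 3*(27 + (2*1 - 2)) = 3*(27 + (2 - 2)) = 3*(27 + 0) = 3*27 = 81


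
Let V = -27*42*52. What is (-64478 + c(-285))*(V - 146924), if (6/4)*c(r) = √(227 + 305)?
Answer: 13275504376 - 823568*√133/3 ≈ 1.3272e+10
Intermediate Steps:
c(r) = 4*√133/3 (c(r) = 2*√(227 + 305)/3 = 2*√532/3 = 2*(2*√133)/3 = 4*√133/3)
V = -58968 (V = -1134*52 = -58968)
(-64478 + c(-285))*(V - 146924) = (-64478 + 4*√133/3)*(-58968 - 146924) = (-64478 + 4*√133/3)*(-205892) = 13275504376 - 823568*√133/3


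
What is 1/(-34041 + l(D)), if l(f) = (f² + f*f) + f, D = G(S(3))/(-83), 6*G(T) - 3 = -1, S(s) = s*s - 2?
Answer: -62001/2110576288 ≈ -2.9376e-5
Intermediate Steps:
S(s) = -2 + s² (S(s) = s² - 2 = -2 + s²)
G(T) = ⅓ (G(T) = ½ + (⅙)*(-1) = ½ - ⅙ = ⅓)
D = -1/249 (D = (⅓)/(-83) = (⅓)*(-1/83) = -1/249 ≈ -0.0040161)
l(f) = f + 2*f² (l(f) = (f² + f²) + f = 2*f² + f = f + 2*f²)
1/(-34041 + l(D)) = 1/(-34041 - (1 + 2*(-1/249))/249) = 1/(-34041 - (1 - 2/249)/249) = 1/(-34041 - 1/249*247/249) = 1/(-34041 - 247/62001) = 1/(-2110576288/62001) = -62001/2110576288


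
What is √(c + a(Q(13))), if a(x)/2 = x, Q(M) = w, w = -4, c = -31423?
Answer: I*√31431 ≈ 177.29*I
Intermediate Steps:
Q(M) = -4
a(x) = 2*x
√(c + a(Q(13))) = √(-31423 + 2*(-4)) = √(-31423 - 8) = √(-31431) = I*√31431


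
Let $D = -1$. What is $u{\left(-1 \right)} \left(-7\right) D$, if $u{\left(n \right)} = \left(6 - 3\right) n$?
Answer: $-21$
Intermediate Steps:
$u{\left(n \right)} = 3 n$
$u{\left(-1 \right)} \left(-7\right) D = 3 \left(-1\right) \left(-7\right) \left(-1\right) = \left(-3\right) \left(-7\right) \left(-1\right) = 21 \left(-1\right) = -21$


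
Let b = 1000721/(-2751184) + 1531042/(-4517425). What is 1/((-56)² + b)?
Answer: 12428267381200/38966313647126047 ≈ 0.00031895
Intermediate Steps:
b = -8732860317153/12428267381200 (b = 1000721*(-1/2751184) + 1531042*(-1/4517425) = -1000721/2751184 - 1531042/4517425 = -8732860317153/12428267381200 ≈ -0.70266)
1/((-56)² + b) = 1/((-56)² - 8732860317153/12428267381200) = 1/(3136 - 8732860317153/12428267381200) = 1/(38966313647126047/12428267381200) = 12428267381200/38966313647126047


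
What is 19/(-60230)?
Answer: -1/3170 ≈ -0.00031546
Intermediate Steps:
19/(-60230) = -1/60230*19 = -1/3170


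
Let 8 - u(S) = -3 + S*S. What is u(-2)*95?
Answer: 665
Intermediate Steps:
u(S) = 11 - S**2 (u(S) = 8 - (-3 + S*S) = 8 - (-3 + S**2) = 8 + (3 - S**2) = 11 - S**2)
u(-2)*95 = (11 - 1*(-2)**2)*95 = (11 - 1*4)*95 = (11 - 4)*95 = 7*95 = 665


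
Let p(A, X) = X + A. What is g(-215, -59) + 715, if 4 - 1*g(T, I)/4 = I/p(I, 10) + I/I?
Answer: 35387/49 ≈ 722.18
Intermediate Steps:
p(A, X) = A + X
g(T, I) = 12 - 4*I/(10 + I) (g(T, I) = 16 - 4*(I/(I + 10) + I/I) = 16 - 4*(I/(10 + I) + 1) = 16 - 4*(1 + I/(10 + I)) = 16 + (-4 - 4*I/(10 + I)) = 12 - 4*I/(10 + I))
g(-215, -59) + 715 = 8*(15 - 59)/(10 - 59) + 715 = 8*(-44)/(-49) + 715 = 8*(-1/49)*(-44) + 715 = 352/49 + 715 = 35387/49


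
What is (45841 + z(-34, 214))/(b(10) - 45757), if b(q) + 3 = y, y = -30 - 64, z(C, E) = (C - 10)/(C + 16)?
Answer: -412591/412686 ≈ -0.99977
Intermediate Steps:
z(C, E) = (-10 + C)/(16 + C)
y = -94
b(q) = -97 (b(q) = -3 - 94 = -97)
(45841 + z(-34, 214))/(b(10) - 45757) = (45841 + (-10 - 34)/(16 - 34))/(-97 - 45757) = (45841 - 44/(-18))/(-45854) = (45841 - 1/18*(-44))*(-1/45854) = (45841 + 22/9)*(-1/45854) = (412591/9)*(-1/45854) = -412591/412686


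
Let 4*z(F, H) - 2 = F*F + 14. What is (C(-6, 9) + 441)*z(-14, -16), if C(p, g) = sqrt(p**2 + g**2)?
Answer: 23373 + 159*sqrt(13) ≈ 23946.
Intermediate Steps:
z(F, H) = 4 + F**2/4 (z(F, H) = 1/2 + (F*F + 14)/4 = 1/2 + (F**2 + 14)/4 = 1/2 + (14 + F**2)/4 = 1/2 + (7/2 + F**2/4) = 4 + F**2/4)
C(p, g) = sqrt(g**2 + p**2)
(C(-6, 9) + 441)*z(-14, -16) = (sqrt(9**2 + (-6)**2) + 441)*(4 + (1/4)*(-14)**2) = (sqrt(81 + 36) + 441)*(4 + (1/4)*196) = (sqrt(117) + 441)*(4 + 49) = (3*sqrt(13) + 441)*53 = (441 + 3*sqrt(13))*53 = 23373 + 159*sqrt(13)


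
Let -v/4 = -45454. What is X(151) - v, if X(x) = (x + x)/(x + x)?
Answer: -181815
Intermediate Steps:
X(x) = 1 (X(x) = (2*x)/((2*x)) = (2*x)*(1/(2*x)) = 1)
v = 181816 (v = -4*(-45454) = 181816)
X(151) - v = 1 - 1*181816 = 1 - 181816 = -181815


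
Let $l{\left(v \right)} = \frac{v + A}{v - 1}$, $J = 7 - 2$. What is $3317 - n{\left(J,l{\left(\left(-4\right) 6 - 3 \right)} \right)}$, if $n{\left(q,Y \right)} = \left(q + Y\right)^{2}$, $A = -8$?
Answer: $\frac{52447}{16} \approx 3277.9$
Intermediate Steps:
$J = 5$
$l{\left(v \right)} = \frac{-8 + v}{-1 + v}$ ($l{\left(v \right)} = \frac{v - 8}{v - 1} = \frac{-8 + v}{-1 + v}$)
$n{\left(q,Y \right)} = \left(Y + q\right)^{2}$
$3317 - n{\left(J,l{\left(\left(-4\right) 6 - 3 \right)} \right)} = 3317 - \left(\frac{-8 - 27}{-1 - 27} + 5\right)^{2} = 3317 - \left(\frac{1}{-28} \left(-35\right) + 5\right)^{2} = 3317 - \left(\left(- \frac{1}{28}\right) \left(-35\right) + 5\right)^{2} = 3317 - \left(\frac{5}{4} + 5\right)^{2} = 3317 - \left(\frac{25}{4}\right)^{2} = 3317 - \frac{625}{16} = \frac{52447}{16}$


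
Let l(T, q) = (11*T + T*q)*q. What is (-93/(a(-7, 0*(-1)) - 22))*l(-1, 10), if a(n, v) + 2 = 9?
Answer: -1302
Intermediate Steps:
a(n, v) = 7 (a(n, v) = -2 + 9 = 7)
l(T, q) = q*(11*T + T*q)
(-93/(a(-7, 0*(-1)) - 22))*l(-1, 10) = (-93/(7 - 22))*(-1*10*(11 + 10)) = (-93/(-15))*(-1*10*21) = -1/15*(-93)*(-210) = (31/5)*(-210) = -1302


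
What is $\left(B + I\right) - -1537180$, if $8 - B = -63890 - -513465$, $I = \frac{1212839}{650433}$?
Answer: $\frac{707420599268}{650433} \approx 1.0876 \cdot 10^{6}$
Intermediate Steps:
$I = \frac{1212839}{650433}$ ($I = 1212839 \cdot \frac{1}{650433} = \frac{1212839}{650433} \approx 1.8647$)
$B = -449567$ ($B = 8 - \left(-63890 - -513465\right) = 8 - \left(-63890 + 513465\right) = 8 - 449575 = -449567$)
$\left(B + I\right) - -1537180 = \left(-449567 + \frac{1212839}{650433}\right) - -1537180 = - \frac{292411999672}{650433} + 1537180 = \frac{707420599268}{650433}$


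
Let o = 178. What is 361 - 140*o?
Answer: -24559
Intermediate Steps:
361 - 140*o = 361 - 140*178 = 361 - 24920 = -24559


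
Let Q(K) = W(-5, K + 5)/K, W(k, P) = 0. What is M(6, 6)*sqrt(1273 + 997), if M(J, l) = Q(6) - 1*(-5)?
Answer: 5*sqrt(2270) ≈ 238.22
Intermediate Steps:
Q(K) = 0 (Q(K) = 0/K = 0)
M(J, l) = 5 (M(J, l) = 0 - 1*(-5) = 0 + 5 = 5)
M(6, 6)*sqrt(1273 + 997) = 5*sqrt(1273 + 997) = 5*sqrt(2270)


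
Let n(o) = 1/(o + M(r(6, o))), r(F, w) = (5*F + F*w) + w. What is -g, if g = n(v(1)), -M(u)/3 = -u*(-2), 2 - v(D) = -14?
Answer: 1/836 ≈ 0.0011962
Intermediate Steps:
v(D) = 16 (v(D) = 2 - 1*(-14) = 2 + 14 = 16)
r(F, w) = w + 5*F + F*w
M(u) = -6*u (M(u) = -(-3)*u*(-2) = -(-3)*(-2*u) = -6*u)
n(o) = 1/(-180 - 41*o) (n(o) = 1/(o - 6*(o + 5*6 + 6*o)) = 1/(o - 6*(o + 30 + 6*o)) = 1/(o - 6*(30 + 7*o)) = 1/(o + (-180 - 42*o)) = 1/(-180 - 41*o))
g = -1/836 (g = -1/(180 + 41*16) = -1/(180 + 656) = -1/836 ≈ -0.0011962)
-g = -1*(-1/836) = 1/836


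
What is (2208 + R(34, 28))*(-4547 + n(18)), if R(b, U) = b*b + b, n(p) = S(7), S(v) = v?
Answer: -15426920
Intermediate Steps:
n(p) = 7
R(b, U) = b + b**2 (R(b, U) = b**2 + b = b + b**2)
(2208 + R(34, 28))*(-4547 + n(18)) = (2208 + 34*(1 + 34))*(-4547 + 7) = (2208 + 34*35)*(-4540) = (2208 + 1190)*(-4540) = 3398*(-4540) = -15426920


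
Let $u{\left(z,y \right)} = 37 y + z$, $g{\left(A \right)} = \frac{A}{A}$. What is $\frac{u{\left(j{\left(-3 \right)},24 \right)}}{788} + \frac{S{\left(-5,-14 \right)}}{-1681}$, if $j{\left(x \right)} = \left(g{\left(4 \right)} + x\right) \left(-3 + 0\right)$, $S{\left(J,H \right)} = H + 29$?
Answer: $\frac{745497}{662314} \approx 1.1256$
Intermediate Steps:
$g{\left(A \right)} = 1$
$S{\left(J,H \right)} = 29 + H$
$j{\left(x \right)} = -3 - 3 x$ ($j{\left(x \right)} = \left(1 + x\right) \left(-3 + 0\right) = \left(1 + x\right) \left(-3\right) = -3 - 3 x$)
$u{\left(z,y \right)} = z + 37 y$
$\frac{u{\left(j{\left(-3 \right)},24 \right)}}{788} + \frac{S{\left(-5,-14 \right)}}{-1681} = \frac{\left(-3 - -9\right) + 37 \cdot 24}{788} + \frac{29 - 14}{-1681} = \left(\left(-3 + 9\right) + 888\right) \frac{1}{788} + 15 \left(- \frac{1}{1681}\right) = \left(6 + 888\right) \frac{1}{788} - \frac{15}{1681} = 894 \cdot \frac{1}{788} - \frac{15}{1681} = \frac{447}{394} - \frac{15}{1681} = \frac{745497}{662314}$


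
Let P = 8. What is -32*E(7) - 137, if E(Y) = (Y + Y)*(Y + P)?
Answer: -6857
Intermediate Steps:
E(Y) = 2*Y*(8 + Y) (E(Y) = (Y + Y)*(Y + 8) = (2*Y)*(8 + Y) = 2*Y*(8 + Y))
-32*E(7) - 137 = -64*7*(8 + 7) - 137 = -64*7*15 - 137 = -32*210 - 137 = -6720 - 137 = -6857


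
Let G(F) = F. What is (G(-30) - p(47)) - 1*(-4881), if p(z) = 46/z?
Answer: 227951/47 ≈ 4850.0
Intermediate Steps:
(G(-30) - p(47)) - 1*(-4881) = (-30 - 46/47) - 1*(-4881) = (-30 - 46/47) + 4881 = -1456/47 + 4881 = 227951/47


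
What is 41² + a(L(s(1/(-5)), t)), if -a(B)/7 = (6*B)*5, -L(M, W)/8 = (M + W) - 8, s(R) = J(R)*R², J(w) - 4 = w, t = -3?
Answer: -413591/25 ≈ -16544.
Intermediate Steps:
J(w) = 4 + w
s(R) = R²*(4 + R) (s(R) = (4 + R)*R² = R²*(4 + R))
L(M, W) = 64 - 8*M - 8*W (L(M, W) = -8*((M + W) - 8) = -8*(-8 + M + W) = 64 - 8*M - 8*W)
a(B) = -210*B (a(B) = -7*6*B*5 = -210*B)
41² + a(L(s(1/(-5)), t)) = 41² - 210*(64 - 8*(1/(-5))²*(4 + 1/(-5)) - 8*(-3)) = 1681 - 210*(64 - 8*(-⅕)²*(4 - ⅕) + 24) = 1681 - 210*(64 - 8*19/(25*5) + 24) = 1681 - 210*(64 - 8*19/125 + 24) = 1681 - 210*(64 - 152/125 + 24) = 1681 - 210*10848/125 = 1681 - 455616/25 = -413591/25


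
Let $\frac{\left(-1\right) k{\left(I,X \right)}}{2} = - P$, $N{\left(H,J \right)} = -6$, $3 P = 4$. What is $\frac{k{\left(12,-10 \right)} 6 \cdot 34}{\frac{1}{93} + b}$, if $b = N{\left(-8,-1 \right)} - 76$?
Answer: $- \frac{50592}{7625} \approx -6.635$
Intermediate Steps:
$P = \frac{4}{3}$ ($P = \frac{1}{3} \cdot 4 = \frac{4}{3} \approx 1.3333$)
$k{\left(I,X \right)} = \frac{8}{3}$ ($k{\left(I,X \right)} = - 2 \left(\left(-1\right) \frac{4}{3}\right) = \left(-2\right) \left(- \frac{4}{3}\right) = \frac{8}{3}$)
$b = -82$ ($b = -6 - 76 = -82$)
$\frac{k{\left(12,-10 \right)} 6 \cdot 34}{\frac{1}{93} + b} = \frac{\frac{8}{3} \cdot 6 \cdot 34}{\frac{1}{93} - 82} = \frac{\frac{8}{3} \cdot 204}{\frac{1}{93} - 82} = \frac{544}{- \frac{7625}{93}} = 544 \left(- \frac{93}{7625}\right) = - \frac{50592}{7625}$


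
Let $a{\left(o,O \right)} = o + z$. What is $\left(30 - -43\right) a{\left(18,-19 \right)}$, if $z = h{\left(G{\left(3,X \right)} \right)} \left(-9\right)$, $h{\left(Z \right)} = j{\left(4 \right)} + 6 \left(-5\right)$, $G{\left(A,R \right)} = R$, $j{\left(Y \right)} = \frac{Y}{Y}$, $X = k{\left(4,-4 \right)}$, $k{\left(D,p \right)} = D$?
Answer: $20367$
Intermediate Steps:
$X = 4$
$j{\left(Y \right)} = 1$
$h{\left(Z \right)} = -29$ ($h{\left(Z \right)} = 1 + 6 \left(-5\right) = 1 - 30 = -29$)
$z = 261$ ($z = \left(-29\right) \left(-9\right) = 261$)
$a{\left(o,O \right)} = 261 + o$ ($a{\left(o,O \right)} = o + 261 = 261 + o$)
$\left(30 - -43\right) a{\left(18,-19 \right)} = \left(30 - -43\right) \left(261 + 18\right) = \left(30 + 43\right) 279 = 73 \cdot 279 = 20367$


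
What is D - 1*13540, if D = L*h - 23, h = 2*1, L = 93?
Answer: -13377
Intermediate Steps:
h = 2
D = 163 (D = 93*2 - 23 = 186 - 23 = 163)
D - 1*13540 = 163 - 1*13540 = 163 - 13540 = -13377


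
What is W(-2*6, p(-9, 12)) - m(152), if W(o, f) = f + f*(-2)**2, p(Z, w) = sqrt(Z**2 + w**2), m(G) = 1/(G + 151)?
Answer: 22724/303 ≈ 74.997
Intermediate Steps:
m(G) = 1/(151 + G)
W(o, f) = 5*f (W(o, f) = f + f*4 = f + 4*f = 5*f)
W(-2*6, p(-9, 12)) - m(152) = 5*sqrt((-9)**2 + 12**2) - 1/(151 + 152) = 5*sqrt(81 + 144) - 1/303 = 5*sqrt(225) - 1*1/303 = 5*15 - 1/303 = 75 - 1/303 = 22724/303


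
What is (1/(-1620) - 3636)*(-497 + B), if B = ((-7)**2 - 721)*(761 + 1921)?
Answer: 10619076589121/1620 ≈ 6.5550e+9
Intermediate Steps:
B = -1802304 (B = (49 - 721)*2682 = -672*2682 = -1802304)
(1/(-1620) - 3636)*(-497 + B) = (1/(-1620) - 3636)*(-497 - 1802304) = (-1/1620 - 3636)*(-1802801) = -5890321/1620*(-1802801) = 10619076589121/1620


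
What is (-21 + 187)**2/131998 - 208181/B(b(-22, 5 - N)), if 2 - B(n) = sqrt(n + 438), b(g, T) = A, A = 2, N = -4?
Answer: 13742741423/14387782 + 208181*sqrt(110)/218 ≈ 10971.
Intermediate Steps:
b(g, T) = 2
B(n) = 2 - sqrt(438 + n) (B(n) = 2 - sqrt(n + 438) = 2 - sqrt(438 + n))
(-21 + 187)**2/131998 - 208181/B(b(-22, 5 - N)) = (-21 + 187)**2/131998 - 208181/(2 - sqrt(438 + 2)) = 166**2*(1/131998) - 208181/(2 - sqrt(440)) = 27556*(1/131998) - 208181/(2 - 2*sqrt(110)) = 13778/65999 - 208181/(2 - 2*sqrt(110))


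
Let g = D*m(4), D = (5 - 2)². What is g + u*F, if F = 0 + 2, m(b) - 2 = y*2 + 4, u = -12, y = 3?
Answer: 84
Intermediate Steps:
D = 9 (D = 3² = 9)
m(b) = 12 (m(b) = 2 + (3*2 + 4) = 2 + (6 + 4) = 2 + 10 = 12)
g = 108 (g = 9*12 = 108)
F = 2
g + u*F = 108 - 12*2 = 108 - 24 = 84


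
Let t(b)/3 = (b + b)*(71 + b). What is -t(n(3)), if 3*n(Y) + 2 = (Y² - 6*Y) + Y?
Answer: 3280/3 ≈ 1093.3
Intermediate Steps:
n(Y) = -⅔ - 5*Y/3 + Y²/3 (n(Y) = -⅔ + ((Y² - 6*Y) + Y)/3 = -⅔ + (Y² - 5*Y)/3 = -⅔ + (-5*Y/3 + Y²/3) = -⅔ - 5*Y/3 + Y²/3)
t(b) = 6*b*(71 + b) (t(b) = 3*((b + b)*(71 + b)) = 3*((2*b)*(71 + b)) = 3*(2*b*(71 + b)) = 6*b*(71 + b))
-t(n(3)) = -6*(-⅔ - 5/3*3 + (⅓)*3²)*(71 + (-⅔ - 5/3*3 + (⅓)*3²)) = -6*(-⅔ - 5 + (⅓)*9)*(71 + (-⅔ - 5 + (⅓)*9)) = -6*(-⅔ - 5 + 3)*(71 + (-⅔ - 5 + 3)) = -6*(-8)*(71 - 8/3)/3 = -6*(-8)*205/(3*3) = -1*(-3280/3) = 3280/3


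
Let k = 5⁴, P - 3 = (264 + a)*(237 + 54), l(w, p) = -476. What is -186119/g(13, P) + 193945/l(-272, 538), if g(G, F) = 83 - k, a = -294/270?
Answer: -8262773/128996 ≈ -64.054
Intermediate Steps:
a = -49/45 (a = -294*1/270 = -49/45 ≈ -1.0889)
P = 1147652/15 (P = 3 + (264 - 49/45)*(237 + 54) = 3 + (11831/45)*291 = 3 + 1147607/15 = 1147652/15 ≈ 76510.)
k = 625
g(G, F) = -542 (g(G, F) = 83 - 1*625 = 83 - 625 = -542)
-186119/g(13, P) + 193945/l(-272, 538) = -186119/(-542) + 193945/(-476) = -186119*(-1/542) + 193945*(-1/476) = 186119/542 - 193945/476 = -8262773/128996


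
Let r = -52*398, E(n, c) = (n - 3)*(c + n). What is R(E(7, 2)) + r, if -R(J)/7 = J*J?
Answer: -29768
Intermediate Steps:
E(n, c) = (-3 + n)*(c + n)
R(J) = -7*J² (R(J) = -7*J*J = -7*J²)
r = -20696
R(E(7, 2)) + r = -7*(7² - 3*2 - 3*7 + 2*7)² - 20696 = -7*(49 - 6 - 21 + 14)² - 20696 = -7*36² - 20696 = -7*1296 - 20696 = -9072 - 20696 = -29768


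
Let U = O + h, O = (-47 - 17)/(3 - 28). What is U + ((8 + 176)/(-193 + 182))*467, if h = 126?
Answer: -2112846/275 ≈ -7683.1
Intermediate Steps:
O = 64/25 (O = -64/(-25) = -64*(-1/25) = 64/25 ≈ 2.5600)
U = 3214/25 (U = 64/25 + 126 = 3214/25 ≈ 128.56)
U + ((8 + 176)/(-193 + 182))*467 = 3214/25 + ((8 + 176)/(-193 + 182))*467 = 3214/25 + (184/(-11))*467 = 3214/25 + (184*(-1/11))*467 = 3214/25 - 184/11*467 = 3214/25 - 85928/11 = -2112846/275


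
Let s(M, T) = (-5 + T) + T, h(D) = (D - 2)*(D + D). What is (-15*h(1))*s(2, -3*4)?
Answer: -870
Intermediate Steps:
h(D) = 2*D*(-2 + D) (h(D) = (-2 + D)*(2*D) = 2*D*(-2 + D))
s(M, T) = -5 + 2*T
(-15*h(1))*s(2, -3*4) = (-30*(-2 + 1))*(-5 + 2*(-3*4)) = (-30*(-1))*(-5 + 2*(-12)) = (-15*(-2))*(-5 - 24) = 30*(-29) = -870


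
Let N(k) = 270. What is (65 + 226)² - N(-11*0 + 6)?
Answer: 84411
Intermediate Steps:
(65 + 226)² - N(-11*0 + 6) = (65 + 226)² - 1*270 = 291² - 270 = 84681 - 270 = 84411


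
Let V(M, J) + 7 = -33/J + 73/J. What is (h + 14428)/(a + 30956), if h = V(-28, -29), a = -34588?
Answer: -418169/105328 ≈ -3.9702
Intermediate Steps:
V(M, J) = -7 + 40/J (V(M, J) = -7 + (-33/J + 73/J) = -7 + 40/J)
h = -243/29 (h = -7 + 40/(-29) = -7 + 40*(-1/29) = -7 - 40/29 = -243/29 ≈ -8.3793)
(h + 14428)/(a + 30956) = (-243/29 + 14428)/(-34588 + 30956) = (418169/29)/(-3632) = (418169/29)*(-1/3632) = -418169/105328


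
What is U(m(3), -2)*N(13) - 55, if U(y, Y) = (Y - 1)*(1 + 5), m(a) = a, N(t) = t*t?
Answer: -3097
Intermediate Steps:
N(t) = t²
U(y, Y) = -6 + 6*Y (U(y, Y) = (-1 + Y)*6 = -6 + 6*Y)
U(m(3), -2)*N(13) - 55 = (-6 + 6*(-2))*13² - 55 = (-6 - 12)*169 - 55 = -18*169 - 55 = -3042 - 55 = -3097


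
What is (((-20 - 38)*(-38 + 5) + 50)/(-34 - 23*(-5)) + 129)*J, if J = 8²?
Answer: 794432/81 ≈ 9807.8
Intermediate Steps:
J = 64
(((-20 - 38)*(-38 + 5) + 50)/(-34 - 23*(-5)) + 129)*J = (((-20 - 38)*(-38 + 5) + 50)/(-34 - 23*(-5)) + 129)*64 = ((-58*(-33) + 50)/(-34 + 115) + 129)*64 = ((1914 + 50)/81 + 129)*64 = (1964*(1/81) + 129)*64 = (1964/81 + 129)*64 = (12413/81)*64 = 794432/81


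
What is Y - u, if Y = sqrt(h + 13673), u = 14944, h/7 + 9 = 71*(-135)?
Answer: -14944 + I*sqrt(53485) ≈ -14944.0 + 231.27*I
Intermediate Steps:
h = -67158 (h = -63 + 7*(71*(-135)) = -63 + 7*(-9585) = -63 - 67095 = -67158)
Y = I*sqrt(53485) (Y = sqrt(-67158 + 13673) = sqrt(-53485) = I*sqrt(53485) ≈ 231.27*I)
Y - u = I*sqrt(53485) - 1*14944 = I*sqrt(53485) - 14944 = -14944 + I*sqrt(53485)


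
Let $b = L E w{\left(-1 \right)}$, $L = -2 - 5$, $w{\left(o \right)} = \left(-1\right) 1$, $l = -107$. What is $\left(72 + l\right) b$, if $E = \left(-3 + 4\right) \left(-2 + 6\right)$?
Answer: $-980$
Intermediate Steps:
$E = 4$ ($E = 1 \cdot 4 = 4$)
$w{\left(o \right)} = -1$
$L = -7$ ($L = -2 - 5 = -7$)
$b = 28$ ($b = \left(-7\right) 4 \left(-1\right) = \left(-28\right) \left(-1\right) = 28$)
$\left(72 + l\right) b = \left(72 - 107\right) 28 = \left(-35\right) 28 = -980$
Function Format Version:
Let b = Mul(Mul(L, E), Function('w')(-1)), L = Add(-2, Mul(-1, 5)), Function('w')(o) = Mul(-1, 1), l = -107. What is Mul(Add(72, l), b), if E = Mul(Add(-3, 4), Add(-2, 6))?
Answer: -980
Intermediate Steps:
E = 4 (E = Mul(1, 4) = 4)
Function('w')(o) = -1
L = -7 (L = Add(-2, -5) = -7)
b = 28 (b = Mul(Mul(-7, 4), -1) = Mul(-28, -1) = 28)
Mul(Add(72, l), b) = Mul(Add(72, -107), 28) = Mul(-35, 28) = -980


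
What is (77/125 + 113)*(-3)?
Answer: -42606/125 ≈ -340.85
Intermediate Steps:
(77/125 + 113)*(-3) = (14202/125)*(-3) = -42606/125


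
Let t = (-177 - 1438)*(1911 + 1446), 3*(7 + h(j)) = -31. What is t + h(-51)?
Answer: -16264717/3 ≈ -5.4216e+6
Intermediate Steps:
h(j) = -52/3 (h(j) = -7 + (⅓)*(-31) = -7 - 31/3 = -52/3)
t = -5421555 (t = -1615*3357 = -5421555)
t + h(-51) = -5421555 - 52/3 = -16264717/3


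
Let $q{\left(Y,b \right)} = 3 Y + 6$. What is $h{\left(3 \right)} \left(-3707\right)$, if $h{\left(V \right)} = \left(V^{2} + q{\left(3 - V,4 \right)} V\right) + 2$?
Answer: $-107503$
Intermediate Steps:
$q{\left(Y,b \right)} = 6 + 3 Y$
$h{\left(V \right)} = 2 + V^{2} + V \left(15 - 3 V\right)$ ($h{\left(V \right)} = \left(V^{2} + \left(6 + 3 \left(3 - V\right)\right) V\right) + 2 = \left(V^{2} + \left(6 - \left(-9 + 3 V\right)\right) V\right) + 2 = \left(V^{2} + \left(15 - 3 V\right) V\right) + 2 = \left(V^{2} + V \left(15 - 3 V\right)\right) + 2 = 2 + V^{2} + V \left(15 - 3 V\right)$)
$h{\left(3 \right)} \left(-3707\right) = \left(2 - 2 \cdot 3^{2} + 15 \cdot 3\right) \left(-3707\right) = \left(2 - 18 + 45\right) \left(-3707\right) = 29 \left(-3707\right) = -107503$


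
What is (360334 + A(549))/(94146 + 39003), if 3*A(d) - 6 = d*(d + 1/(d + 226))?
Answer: 119040836/34396825 ≈ 3.4608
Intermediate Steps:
A(d) = 2 + d*(d + 1/(226 + d))/3 (A(d) = 2 + (d*(d + 1/(d + 226)))/3 = 2 + (d*(d + 1/(226 + d)))/3 = 2 + d*(d + 1/(226 + d))/3)
(360334 + A(549))/(94146 + 39003) = (360334 + (1356 + 549³ + 7*549 + 226*549²)/(3*(226 + 549)))/(94146 + 39003) = (360334 + (⅓)*(1356 + 165469149 + 3843 + 226*301401)/775)/133149 = (360334 + (⅓)*(1/775)*(1356 + 165469149 + 3843 + 68116626))*(1/133149) = (360334 + (⅓)*(1/775)*233590974)*(1/133149) = (360334 + 77863658/775)*(1/133149) = (357122508/775)*(1/133149) = 119040836/34396825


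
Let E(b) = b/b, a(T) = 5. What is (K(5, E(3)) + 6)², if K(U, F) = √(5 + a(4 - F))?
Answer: (6 + √10)² ≈ 83.947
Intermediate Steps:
E(b) = 1
K(U, F) = √10 (K(U, F) = √(5 + 5) = √10)
(K(5, E(3)) + 6)² = (√10 + 6)² = (6 + √10)²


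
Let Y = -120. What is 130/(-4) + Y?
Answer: -305/2 ≈ -152.50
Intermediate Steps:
130/(-4) + Y = 130/(-4) - 120 = 130*(-¼) - 120 = -65/2 - 120 = -305/2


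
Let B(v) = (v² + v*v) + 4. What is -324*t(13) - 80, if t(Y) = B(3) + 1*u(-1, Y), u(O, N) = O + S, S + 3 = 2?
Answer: -6560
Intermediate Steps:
S = -1 (S = -3 + 2 = -1)
u(O, N) = -1 + O (u(O, N) = O - 1 = -1 + O)
B(v) = 4 + 2*v² (B(v) = (v² + v²) + 4 = 2*v² + 4 = 4 + 2*v²)
t(Y) = 20 (t(Y) = (4 + 2*3²) + 1*(-1 - 1) = (4 + 2*9) + 1*(-2) = (4 + 18) - 2 = 22 - 2 = 20)
-324*t(13) - 80 = -324*20 - 80 = -6480 - 80 = -6560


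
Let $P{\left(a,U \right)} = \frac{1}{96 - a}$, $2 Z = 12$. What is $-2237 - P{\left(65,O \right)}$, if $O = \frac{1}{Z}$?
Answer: $- \frac{69348}{31} \approx -2237.0$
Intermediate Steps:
$Z = 6$ ($Z = \frac{1}{2} \cdot 12 = 6$)
$O = \frac{1}{6} \approx 0.16667$
$-2237 - P{\left(65,O \right)} = -2237 - - \frac{1}{-96 + 65} = -2237 - - \frac{1}{-31} = -2237 - \left(-1\right) \left(- \frac{1}{31}\right) = -2237 - \frac{1}{31} = - \frac{69348}{31}$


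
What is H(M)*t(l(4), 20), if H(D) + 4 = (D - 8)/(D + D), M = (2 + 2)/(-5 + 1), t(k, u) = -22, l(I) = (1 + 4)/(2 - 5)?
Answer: -11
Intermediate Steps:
l(I) = -5/3 (l(I) = 5/(-3) = 5*(-⅓) = -5/3)
M = -1 (M = 4/(-4) = 4*(-¼) = -1)
H(D) = -4 + (-8 + D)/(2*D) (H(D) = -4 + (D - 8)/(D + D) = -4 + (-8 + D)/((2*D)) = -4 + (-8 + D)*(1/(2*D)) = -4 + (-8 + D)/(2*D))
H(M)*t(l(4), 20) = (-7/2 - 4/(-1))*(-22) = (-7/2 - 4*(-1))*(-22) = (-7/2 + 4)*(-22) = (½)*(-22) = -11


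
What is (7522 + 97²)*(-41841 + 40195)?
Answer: -27868426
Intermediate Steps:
(7522 + 97²)*(-41841 + 40195) = (7522 + 9409)*(-1646) = 16931*(-1646) = -27868426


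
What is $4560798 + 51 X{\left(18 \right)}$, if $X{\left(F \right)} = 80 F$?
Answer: $4634238$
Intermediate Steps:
$4560798 + 51 X{\left(18 \right)} = 4560798 + 51 \cdot 80 \cdot 18 = 4560798 + 51 \cdot 1440 = 4560798 + 73440 = 4634238$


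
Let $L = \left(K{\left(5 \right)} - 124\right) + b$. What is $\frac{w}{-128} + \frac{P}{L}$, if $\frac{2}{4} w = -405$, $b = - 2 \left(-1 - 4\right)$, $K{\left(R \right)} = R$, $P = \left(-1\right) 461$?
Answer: $\frac{73649}{6976} \approx 10.557$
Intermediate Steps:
$P = -461$
$b = 10$ ($b = \left(-2\right) \left(-5\right) = 10$)
$L = -109$ ($L = \left(5 - 124\right) + 10 = -119 + 10 = -109$)
$w = -810$ ($w = 2 \left(-405\right) = -810$)
$\frac{w}{-128} + \frac{P}{L} = - \frac{810}{-128} - \frac{461}{-109} = \left(-810\right) \left(- \frac{1}{128}\right) - - \frac{461}{109} = \frac{405}{64} + \frac{461}{109} = \frac{73649}{6976}$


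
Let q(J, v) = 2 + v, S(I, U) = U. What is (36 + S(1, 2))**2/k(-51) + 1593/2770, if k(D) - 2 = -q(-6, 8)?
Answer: -249196/1385 ≈ -179.92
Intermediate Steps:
k(D) = -8 (k(D) = 2 - (2 + 8) = 2 - 1*10 = 2 - 10 = -8)
(36 + S(1, 2))**2/k(-51) + 1593/2770 = (36 + 2)**2/(-8) + 1593/2770 = 38**2*(-1/8) + 1593*(1/2770) = 1444*(-1/8) + 1593/2770 = -361/2 + 1593/2770 = -249196/1385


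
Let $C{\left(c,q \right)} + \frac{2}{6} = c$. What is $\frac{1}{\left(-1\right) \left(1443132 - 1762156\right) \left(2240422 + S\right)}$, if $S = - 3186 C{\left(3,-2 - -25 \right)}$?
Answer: $\frac{1}{712037960224} \approx 1.4044 \cdot 10^{-12}$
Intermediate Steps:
$C{\left(c,q \right)} = - \frac{1}{3} + c$
$S = -8496$ ($S = - 3186 \left(- \frac{1}{3} + 3\right) = \left(-3186\right) \frac{8}{3} = -8496$)
$\frac{1}{\left(-1\right) \left(1443132 - 1762156\right) \left(2240422 + S\right)} = \frac{1}{\left(-1\right) \left(1443132 - 1762156\right) \left(2240422 - 8496\right)} = \frac{1}{\left(-1\right) \left(\left(-319024\right) 2231926\right)} = \frac{1}{\left(-1\right) \left(-712037960224\right)} = \frac{1}{712037960224}$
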